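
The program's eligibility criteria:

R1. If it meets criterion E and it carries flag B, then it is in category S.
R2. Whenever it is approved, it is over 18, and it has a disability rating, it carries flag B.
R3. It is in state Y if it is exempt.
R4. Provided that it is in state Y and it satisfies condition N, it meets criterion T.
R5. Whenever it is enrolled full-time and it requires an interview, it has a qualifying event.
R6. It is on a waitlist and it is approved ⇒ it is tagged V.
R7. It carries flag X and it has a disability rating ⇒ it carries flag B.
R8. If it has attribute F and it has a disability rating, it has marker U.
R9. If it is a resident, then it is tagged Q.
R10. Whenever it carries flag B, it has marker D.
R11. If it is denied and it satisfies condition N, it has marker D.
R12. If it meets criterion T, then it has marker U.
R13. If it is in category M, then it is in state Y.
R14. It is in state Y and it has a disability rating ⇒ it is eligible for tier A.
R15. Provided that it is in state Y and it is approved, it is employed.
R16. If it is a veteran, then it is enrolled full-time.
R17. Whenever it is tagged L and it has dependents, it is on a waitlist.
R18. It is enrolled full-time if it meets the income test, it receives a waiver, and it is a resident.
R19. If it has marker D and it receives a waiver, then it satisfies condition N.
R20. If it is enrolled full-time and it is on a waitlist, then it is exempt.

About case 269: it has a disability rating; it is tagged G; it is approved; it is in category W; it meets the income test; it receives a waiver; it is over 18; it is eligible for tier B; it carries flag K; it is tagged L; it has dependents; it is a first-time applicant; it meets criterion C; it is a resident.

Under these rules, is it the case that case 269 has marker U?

By R2 (it is approved, it is over 18, it has a disability rating): it carries flag B.
By R10 (it carries flag B): it has marker D.
By R17 (it is tagged L, it has dependents): it is on a waitlist.
By R18 (it meets the income test, it receives a waiver, it is a resident): it is enrolled full-time.
By R19 (it has marker D, it receives a waiver): it satisfies condition N.
By R20 (it is enrolled full-time, it is on a waitlist): it is exempt.
By R3 (it is exempt): it is in state Y.
By R4 (it is in state Y, it satisfies condition N): it meets criterion T.
By R12 (it meets criterion T): it has marker U.

Yes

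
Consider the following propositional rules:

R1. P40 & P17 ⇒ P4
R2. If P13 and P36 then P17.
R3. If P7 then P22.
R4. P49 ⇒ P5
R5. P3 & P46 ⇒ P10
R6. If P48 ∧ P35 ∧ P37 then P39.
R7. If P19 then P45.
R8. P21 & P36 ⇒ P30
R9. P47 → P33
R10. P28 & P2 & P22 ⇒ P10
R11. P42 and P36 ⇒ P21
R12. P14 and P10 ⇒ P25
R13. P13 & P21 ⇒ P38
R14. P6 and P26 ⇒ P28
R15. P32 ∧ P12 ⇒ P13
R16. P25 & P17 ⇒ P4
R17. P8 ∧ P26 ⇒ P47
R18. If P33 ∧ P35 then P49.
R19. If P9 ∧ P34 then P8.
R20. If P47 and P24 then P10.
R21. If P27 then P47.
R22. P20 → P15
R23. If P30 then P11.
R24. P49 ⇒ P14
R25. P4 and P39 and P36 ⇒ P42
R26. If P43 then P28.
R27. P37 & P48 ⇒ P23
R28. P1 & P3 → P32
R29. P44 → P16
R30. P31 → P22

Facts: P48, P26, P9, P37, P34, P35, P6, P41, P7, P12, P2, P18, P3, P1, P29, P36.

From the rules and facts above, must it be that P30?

Yes

P22  (by R3: P7)
P39  (by R6: P48, P35, P37)
P28  (by R14: P6, P26)
P8  (by R19: P9, P34)
P32  (by R28: P1, P3)
P10  (by R10: P28, P2, P22)
P13  (by R15: P32, P12)
P47  (by R17: P8, P26)
P17  (by R2: P13, P36)
P33  (by R9: P47)
P49  (by R18: P33, P35)
P14  (by R24: P49)
P25  (by R12: P14, P10)
P4  (by R16: P25, P17)
P42  (by R25: P4, P39, P36)
P21  (by R11: P42, P36)
P30  (by R8: P21, P36)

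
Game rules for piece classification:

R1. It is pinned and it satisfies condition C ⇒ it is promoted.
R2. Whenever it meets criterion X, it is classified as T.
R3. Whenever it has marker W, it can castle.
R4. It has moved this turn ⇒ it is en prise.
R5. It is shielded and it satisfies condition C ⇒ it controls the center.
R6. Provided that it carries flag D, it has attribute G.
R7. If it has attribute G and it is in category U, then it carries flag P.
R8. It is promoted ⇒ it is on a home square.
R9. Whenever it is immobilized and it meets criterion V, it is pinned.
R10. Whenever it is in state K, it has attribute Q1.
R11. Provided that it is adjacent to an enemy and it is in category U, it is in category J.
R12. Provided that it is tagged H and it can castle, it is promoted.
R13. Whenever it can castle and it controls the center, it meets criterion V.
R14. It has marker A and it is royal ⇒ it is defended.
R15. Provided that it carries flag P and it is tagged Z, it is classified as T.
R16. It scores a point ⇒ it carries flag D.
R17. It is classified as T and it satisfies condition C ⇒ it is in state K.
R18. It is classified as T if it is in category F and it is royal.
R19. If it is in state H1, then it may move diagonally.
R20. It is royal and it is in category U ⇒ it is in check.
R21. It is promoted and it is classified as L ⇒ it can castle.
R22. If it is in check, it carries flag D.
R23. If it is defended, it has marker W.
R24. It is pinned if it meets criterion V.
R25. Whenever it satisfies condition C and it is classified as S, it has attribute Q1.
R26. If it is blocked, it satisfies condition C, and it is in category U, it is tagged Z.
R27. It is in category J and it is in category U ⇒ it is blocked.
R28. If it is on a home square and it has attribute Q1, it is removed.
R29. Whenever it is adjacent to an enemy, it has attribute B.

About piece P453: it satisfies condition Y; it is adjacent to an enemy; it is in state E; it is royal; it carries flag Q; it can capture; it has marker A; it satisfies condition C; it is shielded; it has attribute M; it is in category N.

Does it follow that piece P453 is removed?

No

Forward chaining from the given facts derives: controls the center, is defended, has marker W, has attribute B, can castle, meets criterion V, is pinned, is promoted, is on a home square.
The only rule concluding "it is removed" is R28, which needs "it has attribute Q1"; that is never established.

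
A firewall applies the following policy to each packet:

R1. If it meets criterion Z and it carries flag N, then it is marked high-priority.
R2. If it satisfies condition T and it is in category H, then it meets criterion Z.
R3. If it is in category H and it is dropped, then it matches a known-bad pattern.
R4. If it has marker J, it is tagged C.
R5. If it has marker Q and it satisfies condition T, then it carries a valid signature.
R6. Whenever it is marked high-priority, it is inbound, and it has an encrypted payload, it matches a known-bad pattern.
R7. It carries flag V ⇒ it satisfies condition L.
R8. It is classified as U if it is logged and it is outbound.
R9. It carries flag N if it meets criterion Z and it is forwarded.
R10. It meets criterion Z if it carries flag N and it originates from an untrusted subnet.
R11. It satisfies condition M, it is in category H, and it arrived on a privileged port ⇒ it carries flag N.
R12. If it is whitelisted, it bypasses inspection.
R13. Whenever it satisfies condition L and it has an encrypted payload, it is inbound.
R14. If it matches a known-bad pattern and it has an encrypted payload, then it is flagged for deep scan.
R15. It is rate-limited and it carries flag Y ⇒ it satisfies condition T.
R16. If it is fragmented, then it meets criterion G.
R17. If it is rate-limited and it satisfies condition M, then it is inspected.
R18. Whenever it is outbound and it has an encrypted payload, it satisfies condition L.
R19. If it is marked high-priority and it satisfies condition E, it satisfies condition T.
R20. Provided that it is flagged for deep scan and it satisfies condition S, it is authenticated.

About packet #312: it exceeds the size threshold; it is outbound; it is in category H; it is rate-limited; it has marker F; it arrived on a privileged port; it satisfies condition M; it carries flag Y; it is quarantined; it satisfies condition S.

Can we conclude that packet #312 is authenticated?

No

Forward chaining from the given facts derives: carries flag N, satisfies condition T, is inspected, meets criterion Z, is marked high-priority.
The only rule concluding "it is authenticated" is R20, which needs "it is flagged for deep scan"; that is never established.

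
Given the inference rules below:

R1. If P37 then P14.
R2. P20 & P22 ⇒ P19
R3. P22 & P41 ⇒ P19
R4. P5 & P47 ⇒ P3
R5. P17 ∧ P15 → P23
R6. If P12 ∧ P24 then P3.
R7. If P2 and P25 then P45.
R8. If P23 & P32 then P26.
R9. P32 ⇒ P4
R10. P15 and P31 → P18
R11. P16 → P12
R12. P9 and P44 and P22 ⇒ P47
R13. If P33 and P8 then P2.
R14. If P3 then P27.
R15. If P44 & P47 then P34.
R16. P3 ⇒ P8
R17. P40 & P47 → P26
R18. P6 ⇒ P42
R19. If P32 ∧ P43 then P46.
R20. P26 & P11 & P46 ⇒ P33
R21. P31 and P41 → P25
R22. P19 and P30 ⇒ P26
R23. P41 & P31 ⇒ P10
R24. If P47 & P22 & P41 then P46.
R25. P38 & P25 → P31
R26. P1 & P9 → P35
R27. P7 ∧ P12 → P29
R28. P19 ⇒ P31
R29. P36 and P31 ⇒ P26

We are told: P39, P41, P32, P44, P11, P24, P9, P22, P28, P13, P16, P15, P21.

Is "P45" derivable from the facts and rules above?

No

Forward chaining from the given facts derives: P19, P4, P12, P47, P34, P46, P31, P3, P18, P27, P8, P25, P10.
The only rule concluding P45 is R7, which needs P2; that is never established.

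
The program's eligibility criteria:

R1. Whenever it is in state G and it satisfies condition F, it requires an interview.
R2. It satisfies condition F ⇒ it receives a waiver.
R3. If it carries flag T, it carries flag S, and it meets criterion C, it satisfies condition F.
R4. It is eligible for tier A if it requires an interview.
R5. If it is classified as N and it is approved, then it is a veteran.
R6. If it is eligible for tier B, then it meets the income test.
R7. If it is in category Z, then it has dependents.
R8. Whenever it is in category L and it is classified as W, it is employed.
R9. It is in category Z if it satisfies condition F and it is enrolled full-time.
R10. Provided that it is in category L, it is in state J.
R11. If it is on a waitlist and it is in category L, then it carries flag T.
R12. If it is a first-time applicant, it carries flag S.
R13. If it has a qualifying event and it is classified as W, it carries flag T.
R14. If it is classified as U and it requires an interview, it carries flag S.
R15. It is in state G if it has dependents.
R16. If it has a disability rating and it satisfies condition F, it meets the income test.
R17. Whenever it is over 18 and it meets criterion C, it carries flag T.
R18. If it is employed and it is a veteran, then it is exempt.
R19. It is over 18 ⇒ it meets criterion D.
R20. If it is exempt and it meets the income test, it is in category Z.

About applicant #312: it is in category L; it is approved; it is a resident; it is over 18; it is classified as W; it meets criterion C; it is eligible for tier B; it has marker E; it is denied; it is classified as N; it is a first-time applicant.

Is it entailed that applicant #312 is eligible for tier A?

By R5 (it is classified as N, it is approved): it is a veteran.
By R6 (it is eligible for tier B): it meets the income test.
By R8 (it is in category L, it is classified as W): it is employed.
By R12 (it is a first-time applicant): it carries flag S.
By R17 (it is over 18, it meets criterion C): it carries flag T.
By R18 (it is employed, it is a veteran): it is exempt.
By R20 (it is exempt, it meets the income test): it is in category Z.
By R3 (it carries flag T, it carries flag S, it meets criterion C): it satisfies condition F.
By R7 (it is in category Z): it has dependents.
By R15 (it has dependents): it is in state G.
By R1 (it is in state G, it satisfies condition F): it requires an interview.
By R4 (it requires an interview): it is eligible for tier A.

Yes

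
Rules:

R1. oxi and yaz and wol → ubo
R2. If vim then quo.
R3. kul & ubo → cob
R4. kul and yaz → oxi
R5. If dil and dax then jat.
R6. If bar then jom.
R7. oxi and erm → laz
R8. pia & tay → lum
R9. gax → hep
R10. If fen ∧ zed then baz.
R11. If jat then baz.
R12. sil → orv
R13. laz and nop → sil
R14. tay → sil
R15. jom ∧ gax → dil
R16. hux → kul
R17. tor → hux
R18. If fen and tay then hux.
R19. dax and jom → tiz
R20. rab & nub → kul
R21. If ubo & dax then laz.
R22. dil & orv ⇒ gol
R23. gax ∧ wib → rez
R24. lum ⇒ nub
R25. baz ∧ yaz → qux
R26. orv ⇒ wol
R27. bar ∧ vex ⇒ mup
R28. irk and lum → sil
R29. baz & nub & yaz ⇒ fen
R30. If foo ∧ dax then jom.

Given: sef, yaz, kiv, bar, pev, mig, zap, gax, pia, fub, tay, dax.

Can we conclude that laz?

jom  (by R6: bar)
lum  (by R8: pia, tay)
sil  (by R14: tay)
dil  (by R15: jom, gax)
nub  (by R24: lum)
jat  (by R5: dil, dax)
baz  (by R11: jat)
orv  (by R12: sil)
wol  (by R26: orv)
fen  (by R29: baz, nub, yaz)
hux  (by R18: fen, tay)
kul  (by R16: hux)
oxi  (by R4: kul, yaz)
ubo  (by R1: oxi, yaz, wol)
laz  (by R21: ubo, dax)

Yes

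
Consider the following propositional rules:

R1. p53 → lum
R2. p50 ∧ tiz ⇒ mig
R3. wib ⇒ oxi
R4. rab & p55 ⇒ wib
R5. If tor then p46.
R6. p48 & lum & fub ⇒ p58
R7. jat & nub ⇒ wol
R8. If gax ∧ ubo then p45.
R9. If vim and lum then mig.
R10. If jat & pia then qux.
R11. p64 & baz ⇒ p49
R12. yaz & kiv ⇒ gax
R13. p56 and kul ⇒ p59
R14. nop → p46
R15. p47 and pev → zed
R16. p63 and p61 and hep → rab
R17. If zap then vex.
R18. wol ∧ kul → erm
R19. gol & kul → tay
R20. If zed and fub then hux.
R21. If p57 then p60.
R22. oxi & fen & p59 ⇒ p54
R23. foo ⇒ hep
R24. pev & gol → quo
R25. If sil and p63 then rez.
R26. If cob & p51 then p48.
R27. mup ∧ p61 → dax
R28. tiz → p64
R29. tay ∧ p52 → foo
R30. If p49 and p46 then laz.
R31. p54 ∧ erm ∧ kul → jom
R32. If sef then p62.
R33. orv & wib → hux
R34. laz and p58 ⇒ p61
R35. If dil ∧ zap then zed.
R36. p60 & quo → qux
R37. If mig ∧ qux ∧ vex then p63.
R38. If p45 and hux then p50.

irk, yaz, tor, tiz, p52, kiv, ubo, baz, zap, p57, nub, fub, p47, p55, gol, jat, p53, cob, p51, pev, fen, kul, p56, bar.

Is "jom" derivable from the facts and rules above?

Yes

lum  (by R1: p53)
p46  (by R5: tor)
wol  (by R7: jat, nub)
gax  (by R12: yaz, kiv)
p59  (by R13: p56, kul)
zed  (by R15: p47, pev)
vex  (by R17: zap)
erm  (by R18: wol, kul)
tay  (by R19: gol, kul)
hux  (by R20: zed, fub)
p60  (by R21: p57)
quo  (by R24: pev, gol)
p48  (by R26: cob, p51)
p64  (by R28: tiz)
foo  (by R29: tay, p52)
qux  (by R36: p60, quo)
p58  (by R6: p48, lum, fub)
p45  (by R8: gax, ubo)
p49  (by R11: p64, baz)
hep  (by R23: foo)
laz  (by R30: p49, p46)
p61  (by R34: laz, p58)
p50  (by R38: p45, hux)
mig  (by R2: p50, tiz)
p63  (by R37: mig, qux, vex)
rab  (by R16: p63, p61, hep)
wib  (by R4: rab, p55)
oxi  (by R3: wib)
p54  (by R22: oxi, fen, p59)
jom  (by R31: p54, erm, kul)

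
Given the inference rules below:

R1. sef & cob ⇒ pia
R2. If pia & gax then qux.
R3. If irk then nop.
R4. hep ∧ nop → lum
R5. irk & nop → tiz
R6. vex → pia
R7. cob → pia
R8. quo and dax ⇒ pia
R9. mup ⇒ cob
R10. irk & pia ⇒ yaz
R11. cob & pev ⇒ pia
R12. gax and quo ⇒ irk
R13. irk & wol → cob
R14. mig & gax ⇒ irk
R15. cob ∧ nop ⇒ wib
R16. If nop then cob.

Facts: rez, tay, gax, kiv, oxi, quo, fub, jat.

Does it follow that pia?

irk  (by R12: gax, quo)
nop  (by R3: irk)
cob  (by R16: nop)
pia  (by R7: cob)

Yes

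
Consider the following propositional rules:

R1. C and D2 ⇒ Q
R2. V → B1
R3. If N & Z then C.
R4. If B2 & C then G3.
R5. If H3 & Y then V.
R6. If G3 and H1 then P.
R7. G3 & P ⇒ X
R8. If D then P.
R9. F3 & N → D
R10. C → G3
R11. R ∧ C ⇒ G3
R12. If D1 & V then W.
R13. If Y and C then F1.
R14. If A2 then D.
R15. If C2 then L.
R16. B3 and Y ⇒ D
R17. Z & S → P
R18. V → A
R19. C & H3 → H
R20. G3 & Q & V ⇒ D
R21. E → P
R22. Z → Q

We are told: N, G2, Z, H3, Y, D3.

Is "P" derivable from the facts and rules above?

Yes

C  (by R3: N, Z)
V  (by R5: H3, Y)
G3  (by R10: C)
Q  (by R22: Z)
D  (by R20: G3, Q, V)
P  (by R8: D)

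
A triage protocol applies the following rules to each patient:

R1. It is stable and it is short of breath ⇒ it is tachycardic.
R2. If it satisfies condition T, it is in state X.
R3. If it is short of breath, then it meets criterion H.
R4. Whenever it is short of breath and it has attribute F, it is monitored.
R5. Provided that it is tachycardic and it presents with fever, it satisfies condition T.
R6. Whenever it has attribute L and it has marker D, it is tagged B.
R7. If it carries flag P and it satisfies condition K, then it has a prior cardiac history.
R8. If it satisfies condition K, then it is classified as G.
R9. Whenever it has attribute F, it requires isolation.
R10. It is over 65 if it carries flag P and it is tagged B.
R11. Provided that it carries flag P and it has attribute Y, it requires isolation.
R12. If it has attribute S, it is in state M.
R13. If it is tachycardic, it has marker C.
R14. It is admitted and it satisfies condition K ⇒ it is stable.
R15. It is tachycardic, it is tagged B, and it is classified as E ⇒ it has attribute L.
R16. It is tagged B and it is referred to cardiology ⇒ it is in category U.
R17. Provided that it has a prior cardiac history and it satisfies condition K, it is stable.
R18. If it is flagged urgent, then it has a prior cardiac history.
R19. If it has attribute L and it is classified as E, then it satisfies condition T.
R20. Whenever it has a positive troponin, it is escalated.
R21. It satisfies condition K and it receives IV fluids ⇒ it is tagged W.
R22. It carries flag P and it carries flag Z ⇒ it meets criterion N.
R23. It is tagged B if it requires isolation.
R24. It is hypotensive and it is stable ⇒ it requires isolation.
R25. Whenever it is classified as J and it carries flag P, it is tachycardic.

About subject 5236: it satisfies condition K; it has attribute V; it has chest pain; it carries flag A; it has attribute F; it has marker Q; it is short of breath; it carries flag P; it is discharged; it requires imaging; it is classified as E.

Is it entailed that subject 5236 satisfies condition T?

Yes

By R7 (it carries flag P, it satisfies condition K): it has a prior cardiac history.
By R9 (it has attribute F): it requires isolation.
By R17 (it has a prior cardiac history, it satisfies condition K): it is stable.
By R23 (it requires isolation): it is tagged B.
By R1 (it is stable, it is short of breath): it is tachycardic.
By R15 (it is tachycardic, it is tagged B, it is classified as E): it has attribute L.
By R19 (it has attribute L, it is classified as E): it satisfies condition T.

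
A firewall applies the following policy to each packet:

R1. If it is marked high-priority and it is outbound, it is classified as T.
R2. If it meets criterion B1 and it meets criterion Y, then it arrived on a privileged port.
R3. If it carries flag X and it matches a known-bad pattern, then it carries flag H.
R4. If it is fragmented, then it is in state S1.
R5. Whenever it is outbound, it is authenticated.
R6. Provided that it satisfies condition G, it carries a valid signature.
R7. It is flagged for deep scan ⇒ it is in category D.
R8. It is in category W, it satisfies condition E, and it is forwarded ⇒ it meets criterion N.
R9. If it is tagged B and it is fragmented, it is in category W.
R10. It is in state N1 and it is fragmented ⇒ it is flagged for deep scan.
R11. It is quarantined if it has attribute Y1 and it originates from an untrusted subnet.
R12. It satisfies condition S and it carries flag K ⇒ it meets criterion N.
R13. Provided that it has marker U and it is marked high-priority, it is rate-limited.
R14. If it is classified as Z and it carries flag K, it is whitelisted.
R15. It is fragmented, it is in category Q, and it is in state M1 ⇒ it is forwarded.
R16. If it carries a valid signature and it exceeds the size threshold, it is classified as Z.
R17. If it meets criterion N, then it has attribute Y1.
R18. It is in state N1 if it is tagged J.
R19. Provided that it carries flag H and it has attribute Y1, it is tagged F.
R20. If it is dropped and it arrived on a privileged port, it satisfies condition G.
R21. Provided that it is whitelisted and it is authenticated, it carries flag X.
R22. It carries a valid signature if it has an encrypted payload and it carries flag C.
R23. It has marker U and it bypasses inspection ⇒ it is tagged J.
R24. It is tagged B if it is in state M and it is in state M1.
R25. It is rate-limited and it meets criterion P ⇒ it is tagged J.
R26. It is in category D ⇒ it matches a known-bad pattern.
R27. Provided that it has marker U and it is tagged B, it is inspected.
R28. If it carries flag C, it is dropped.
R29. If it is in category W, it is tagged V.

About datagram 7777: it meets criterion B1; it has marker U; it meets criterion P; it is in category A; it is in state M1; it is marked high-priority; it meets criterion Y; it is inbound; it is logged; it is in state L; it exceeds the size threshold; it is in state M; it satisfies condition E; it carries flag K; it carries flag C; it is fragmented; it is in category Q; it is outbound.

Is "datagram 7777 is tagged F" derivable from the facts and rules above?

Yes

By R2 (it meets criterion B1, it meets criterion Y): it arrived on a privileged port.
By R5 (it is outbound): it is authenticated.
By R13 (it has marker U, it is marked high-priority): it is rate-limited.
By R15 (it is fragmented, it is in category Q, it is in state M1): it is forwarded.
By R24 (it is in state M, it is in state M1): it is tagged B.
By R25 (it is rate-limited, it meets criterion P): it is tagged J.
By R28 (it carries flag C): it is dropped.
By R9 (it is tagged B, it is fragmented): it is in category W.
By R18 (it is tagged J): it is in state N1.
By R20 (it is dropped, it arrived on a privileged port): it satisfies condition G.
By R6 (it satisfies condition G): it carries a valid signature.
By R8 (it is in category W, it satisfies condition E, it is forwarded): it meets criterion N.
By R10 (it is in state N1, it is fragmented): it is flagged for deep scan.
By R16 (it carries a valid signature, it exceeds the size threshold): it is classified as Z.
By R17 (it meets criterion N): it has attribute Y1.
By R7 (it is flagged for deep scan): it is in category D.
By R14 (it is classified as Z, it carries flag K): it is whitelisted.
By R21 (it is whitelisted, it is authenticated): it carries flag X.
By R26 (it is in category D): it matches a known-bad pattern.
By R3 (it carries flag X, it matches a known-bad pattern): it carries flag H.
By R19 (it carries flag H, it has attribute Y1): it is tagged F.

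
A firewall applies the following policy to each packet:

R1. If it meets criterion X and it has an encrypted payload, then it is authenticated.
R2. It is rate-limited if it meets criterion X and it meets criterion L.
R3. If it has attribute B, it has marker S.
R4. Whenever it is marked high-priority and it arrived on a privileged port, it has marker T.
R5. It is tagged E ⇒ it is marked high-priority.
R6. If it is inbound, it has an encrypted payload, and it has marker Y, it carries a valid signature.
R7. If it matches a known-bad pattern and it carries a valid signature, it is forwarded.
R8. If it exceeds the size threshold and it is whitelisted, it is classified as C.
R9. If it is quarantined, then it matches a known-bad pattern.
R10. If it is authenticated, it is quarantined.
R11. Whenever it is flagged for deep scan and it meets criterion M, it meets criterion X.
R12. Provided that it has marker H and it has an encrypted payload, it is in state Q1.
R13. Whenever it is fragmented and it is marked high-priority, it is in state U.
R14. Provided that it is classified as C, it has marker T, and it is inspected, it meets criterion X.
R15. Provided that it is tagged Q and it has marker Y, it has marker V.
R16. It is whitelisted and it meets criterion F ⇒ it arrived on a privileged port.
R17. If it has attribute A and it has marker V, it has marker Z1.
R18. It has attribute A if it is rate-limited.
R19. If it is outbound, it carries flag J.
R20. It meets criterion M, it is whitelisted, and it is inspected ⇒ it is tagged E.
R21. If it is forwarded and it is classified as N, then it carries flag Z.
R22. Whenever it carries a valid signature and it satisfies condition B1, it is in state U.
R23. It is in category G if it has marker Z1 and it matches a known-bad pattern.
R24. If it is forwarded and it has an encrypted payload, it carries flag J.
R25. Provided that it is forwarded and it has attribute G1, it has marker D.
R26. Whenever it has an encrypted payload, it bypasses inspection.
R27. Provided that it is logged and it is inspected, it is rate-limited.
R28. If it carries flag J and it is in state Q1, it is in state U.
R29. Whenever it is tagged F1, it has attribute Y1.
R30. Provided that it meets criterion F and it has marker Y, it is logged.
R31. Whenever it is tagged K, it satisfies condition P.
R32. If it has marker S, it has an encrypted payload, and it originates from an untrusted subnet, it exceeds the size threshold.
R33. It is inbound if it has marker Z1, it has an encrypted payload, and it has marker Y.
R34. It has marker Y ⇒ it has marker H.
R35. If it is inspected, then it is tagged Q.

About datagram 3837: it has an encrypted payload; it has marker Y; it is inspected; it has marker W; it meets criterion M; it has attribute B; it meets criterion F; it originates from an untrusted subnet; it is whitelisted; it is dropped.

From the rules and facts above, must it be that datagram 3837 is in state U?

By R3 (it has attribute B): it has marker S.
By R16 (it is whitelisted, it meets criterion F): it arrived on a privileged port.
By R20 (it meets criterion M, it is whitelisted, it is inspected): it is tagged E.
By R30 (it meets criterion F, it has marker Y): it is logged.
By R32 (it has marker S, it has an encrypted payload, it originates from an untrusted subnet): it exceeds the size threshold.
By R34 (it has marker Y): it has marker H.
By R35 (it is inspected): it is tagged Q.
By R5 (it is tagged E): it is marked high-priority.
By R8 (it exceeds the size threshold, it is whitelisted): it is classified as C.
By R12 (it has marker H, it has an encrypted payload): it is in state Q1.
By R15 (it is tagged Q, it has marker Y): it has marker V.
By R27 (it is logged, it is inspected): it is rate-limited.
By R4 (it is marked high-priority, it arrived on a privileged port): it has marker T.
By R14 (it is classified as C, it has marker T, it is inspected): it meets criterion X.
By R18 (it is rate-limited): it has attribute A.
By R1 (it meets criterion X, it has an encrypted payload): it is authenticated.
By R10 (it is authenticated): it is quarantined.
By R17 (it has attribute A, it has marker V): it has marker Z1.
By R33 (it has marker Z1, it has an encrypted payload, it has marker Y): it is inbound.
By R6 (it is inbound, it has an encrypted payload, it has marker Y): it carries a valid signature.
By R9 (it is quarantined): it matches a known-bad pattern.
By R7 (it matches a known-bad pattern, it carries a valid signature): it is forwarded.
By R24 (it is forwarded, it has an encrypted payload): it carries flag J.
By R28 (it carries flag J, it is in state Q1): it is in state U.

Yes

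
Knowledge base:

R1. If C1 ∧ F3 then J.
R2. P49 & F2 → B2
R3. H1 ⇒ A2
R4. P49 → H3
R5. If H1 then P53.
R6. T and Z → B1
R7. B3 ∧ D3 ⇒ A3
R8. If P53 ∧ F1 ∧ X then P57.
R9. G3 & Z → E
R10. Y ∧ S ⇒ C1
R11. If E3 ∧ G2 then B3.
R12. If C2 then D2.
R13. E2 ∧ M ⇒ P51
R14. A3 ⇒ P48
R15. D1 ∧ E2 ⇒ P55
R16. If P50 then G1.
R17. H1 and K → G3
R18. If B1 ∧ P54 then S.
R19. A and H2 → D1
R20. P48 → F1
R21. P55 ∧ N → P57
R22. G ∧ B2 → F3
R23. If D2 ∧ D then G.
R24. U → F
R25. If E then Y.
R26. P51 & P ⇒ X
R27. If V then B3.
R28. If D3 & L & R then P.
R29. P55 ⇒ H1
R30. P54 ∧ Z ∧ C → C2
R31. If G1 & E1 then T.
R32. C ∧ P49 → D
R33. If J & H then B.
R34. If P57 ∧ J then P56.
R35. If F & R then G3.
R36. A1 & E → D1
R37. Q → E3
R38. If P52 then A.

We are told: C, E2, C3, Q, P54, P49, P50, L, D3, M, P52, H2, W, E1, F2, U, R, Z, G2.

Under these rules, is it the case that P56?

Yes

B2  (by R2: P49, F2)
P51  (by R13: E2, M)
G1  (by R16: P50)
F  (by R24: U)
P  (by R28: D3, L, R)
C2  (by R30: P54, Z, C)
T  (by R31: G1, E1)
D  (by R32: C, P49)
G3  (by R35: F, R)
E3  (by R37: Q)
A  (by R38: P52)
B1  (by R6: T, Z)
E  (by R9: G3, Z)
B3  (by R11: E3, G2)
D2  (by R12: C2)
S  (by R18: B1, P54)
D1  (by R19: A, H2)
G  (by R23: D2, D)
Y  (by R25: E)
X  (by R26: P51, P)
A3  (by R7: B3, D3)
C1  (by R10: Y, S)
P48  (by R14: A3)
P55  (by R15: D1, E2)
F1  (by R20: P48)
F3  (by R22: G, B2)
H1  (by R29: P55)
J  (by R1: C1, F3)
P53  (by R5: H1)
P57  (by R8: P53, F1, X)
P56  (by R34: P57, J)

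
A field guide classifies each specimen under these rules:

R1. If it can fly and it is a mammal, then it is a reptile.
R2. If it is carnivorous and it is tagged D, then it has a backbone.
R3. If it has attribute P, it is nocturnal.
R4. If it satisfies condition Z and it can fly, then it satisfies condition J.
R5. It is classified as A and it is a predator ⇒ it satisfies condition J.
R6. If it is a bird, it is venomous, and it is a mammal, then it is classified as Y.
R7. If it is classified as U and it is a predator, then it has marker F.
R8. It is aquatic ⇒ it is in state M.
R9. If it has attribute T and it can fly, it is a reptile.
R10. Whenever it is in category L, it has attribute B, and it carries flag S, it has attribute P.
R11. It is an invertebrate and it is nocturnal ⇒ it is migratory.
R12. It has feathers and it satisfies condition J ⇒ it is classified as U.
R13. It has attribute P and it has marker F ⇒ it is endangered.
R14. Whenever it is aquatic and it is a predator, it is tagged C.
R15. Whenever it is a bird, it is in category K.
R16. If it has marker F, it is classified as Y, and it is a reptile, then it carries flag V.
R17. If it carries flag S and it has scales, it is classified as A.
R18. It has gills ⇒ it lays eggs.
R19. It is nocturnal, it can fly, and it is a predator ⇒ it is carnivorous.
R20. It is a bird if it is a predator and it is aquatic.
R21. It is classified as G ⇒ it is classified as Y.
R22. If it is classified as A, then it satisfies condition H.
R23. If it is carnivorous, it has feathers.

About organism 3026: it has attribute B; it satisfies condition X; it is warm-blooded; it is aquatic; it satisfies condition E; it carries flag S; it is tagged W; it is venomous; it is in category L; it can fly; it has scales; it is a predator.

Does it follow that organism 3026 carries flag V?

Forward chaining from the given facts derives: is in state M, has attribute P, is tagged C, is classified as A, is a bird, satisfies condition H, is nocturnal, satisfies condition J, is in category K, is carnivorous, has feathers, is classified as U, has marker F, is endangered.
The only rule concluding "it carries flag V" is R16, which needs "it is classified as Y"; that is never established.

No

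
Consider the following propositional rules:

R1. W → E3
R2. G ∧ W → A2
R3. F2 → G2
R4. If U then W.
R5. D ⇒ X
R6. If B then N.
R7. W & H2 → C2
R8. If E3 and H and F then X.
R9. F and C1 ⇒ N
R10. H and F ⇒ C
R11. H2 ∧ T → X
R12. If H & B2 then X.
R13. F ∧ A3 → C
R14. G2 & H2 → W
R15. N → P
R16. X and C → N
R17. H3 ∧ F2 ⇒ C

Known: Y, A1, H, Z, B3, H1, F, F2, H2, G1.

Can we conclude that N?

G2  (by R3: F2)
C  (by R10: H, F)
W  (by R14: G2, H2)
E3  (by R1: W)
X  (by R8: E3, H, F)
N  (by R16: X, C)

Yes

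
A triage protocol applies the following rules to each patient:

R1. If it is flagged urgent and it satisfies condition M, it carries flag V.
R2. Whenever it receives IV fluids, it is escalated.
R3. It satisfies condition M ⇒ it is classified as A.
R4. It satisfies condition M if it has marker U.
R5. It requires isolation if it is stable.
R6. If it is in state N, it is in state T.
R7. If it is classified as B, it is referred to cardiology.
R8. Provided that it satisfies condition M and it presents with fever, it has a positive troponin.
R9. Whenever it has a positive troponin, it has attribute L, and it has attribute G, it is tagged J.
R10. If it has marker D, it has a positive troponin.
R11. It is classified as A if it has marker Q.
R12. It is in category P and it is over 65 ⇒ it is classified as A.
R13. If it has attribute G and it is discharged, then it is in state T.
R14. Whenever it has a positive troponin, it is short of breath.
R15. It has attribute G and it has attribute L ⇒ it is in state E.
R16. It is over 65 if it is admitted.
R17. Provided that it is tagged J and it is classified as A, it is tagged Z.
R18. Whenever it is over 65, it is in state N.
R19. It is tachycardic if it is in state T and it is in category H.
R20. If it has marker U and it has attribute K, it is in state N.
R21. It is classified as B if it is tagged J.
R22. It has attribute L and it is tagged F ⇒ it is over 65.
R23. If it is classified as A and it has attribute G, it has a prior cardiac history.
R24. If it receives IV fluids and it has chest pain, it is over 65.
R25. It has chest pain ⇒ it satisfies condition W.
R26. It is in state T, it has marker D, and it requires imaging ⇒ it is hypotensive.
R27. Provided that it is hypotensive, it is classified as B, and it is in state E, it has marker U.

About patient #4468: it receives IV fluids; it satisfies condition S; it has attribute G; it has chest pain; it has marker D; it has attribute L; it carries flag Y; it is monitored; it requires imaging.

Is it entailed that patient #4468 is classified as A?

By R10 (it has marker D): it has a positive troponin.
By R15 (it has attribute G, it has attribute L): it is in state E.
By R24 (it receives IV fluids, it has chest pain): it is over 65.
By R9 (it has a positive troponin, it has attribute L, it has attribute G): it is tagged J.
By R18 (it is over 65): it is in state N.
By R21 (it is tagged J): it is classified as B.
By R6 (it is in state N): it is in state T.
By R26 (it is in state T, it has marker D, it requires imaging): it is hypotensive.
By R27 (it is hypotensive, it is classified as B, it is in state E): it has marker U.
By R4 (it has marker U): it satisfies condition M.
By R3 (it satisfies condition M): it is classified as A.

Yes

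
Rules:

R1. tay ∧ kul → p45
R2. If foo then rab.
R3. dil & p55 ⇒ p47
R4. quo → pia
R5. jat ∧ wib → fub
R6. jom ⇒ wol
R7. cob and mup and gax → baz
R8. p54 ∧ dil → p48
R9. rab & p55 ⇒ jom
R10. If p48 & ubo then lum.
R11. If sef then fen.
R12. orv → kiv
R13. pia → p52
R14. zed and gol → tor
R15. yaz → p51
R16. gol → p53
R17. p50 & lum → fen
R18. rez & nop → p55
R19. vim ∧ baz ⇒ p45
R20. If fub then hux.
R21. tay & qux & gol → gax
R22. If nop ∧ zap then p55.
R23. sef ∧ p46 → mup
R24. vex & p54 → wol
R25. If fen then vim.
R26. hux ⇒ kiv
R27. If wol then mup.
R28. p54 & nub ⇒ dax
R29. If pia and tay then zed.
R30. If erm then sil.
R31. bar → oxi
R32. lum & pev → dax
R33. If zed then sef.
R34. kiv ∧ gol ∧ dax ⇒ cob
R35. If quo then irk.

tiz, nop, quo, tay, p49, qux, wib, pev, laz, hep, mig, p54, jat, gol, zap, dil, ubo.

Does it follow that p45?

No

Forward chaining from the given facts derives: pia, fub, p48, lum, p52, p53, hux, gax, p55, kiv, zed, dax, sef, cob, irk, p47, fen, tor, vim.
Rules concluding p45: R1 needs kul; R19 needs baz — none of these are established.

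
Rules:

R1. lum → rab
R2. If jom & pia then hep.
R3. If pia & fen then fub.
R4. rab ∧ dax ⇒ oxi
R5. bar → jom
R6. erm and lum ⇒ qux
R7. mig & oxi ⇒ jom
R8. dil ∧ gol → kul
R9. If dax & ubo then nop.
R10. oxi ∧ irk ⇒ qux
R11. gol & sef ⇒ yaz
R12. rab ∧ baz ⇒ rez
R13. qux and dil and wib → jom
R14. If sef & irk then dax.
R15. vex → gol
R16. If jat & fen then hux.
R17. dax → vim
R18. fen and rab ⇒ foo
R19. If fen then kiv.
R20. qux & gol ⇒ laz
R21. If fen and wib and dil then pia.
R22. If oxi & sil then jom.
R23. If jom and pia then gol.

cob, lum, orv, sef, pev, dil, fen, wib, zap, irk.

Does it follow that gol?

rab  (by R1: lum)
dax  (by R14: sef, irk)
pia  (by R21: fen, wib, dil)
oxi  (by R4: rab, dax)
qux  (by R10: oxi, irk)
jom  (by R13: qux, dil, wib)
gol  (by R23: jom, pia)

Yes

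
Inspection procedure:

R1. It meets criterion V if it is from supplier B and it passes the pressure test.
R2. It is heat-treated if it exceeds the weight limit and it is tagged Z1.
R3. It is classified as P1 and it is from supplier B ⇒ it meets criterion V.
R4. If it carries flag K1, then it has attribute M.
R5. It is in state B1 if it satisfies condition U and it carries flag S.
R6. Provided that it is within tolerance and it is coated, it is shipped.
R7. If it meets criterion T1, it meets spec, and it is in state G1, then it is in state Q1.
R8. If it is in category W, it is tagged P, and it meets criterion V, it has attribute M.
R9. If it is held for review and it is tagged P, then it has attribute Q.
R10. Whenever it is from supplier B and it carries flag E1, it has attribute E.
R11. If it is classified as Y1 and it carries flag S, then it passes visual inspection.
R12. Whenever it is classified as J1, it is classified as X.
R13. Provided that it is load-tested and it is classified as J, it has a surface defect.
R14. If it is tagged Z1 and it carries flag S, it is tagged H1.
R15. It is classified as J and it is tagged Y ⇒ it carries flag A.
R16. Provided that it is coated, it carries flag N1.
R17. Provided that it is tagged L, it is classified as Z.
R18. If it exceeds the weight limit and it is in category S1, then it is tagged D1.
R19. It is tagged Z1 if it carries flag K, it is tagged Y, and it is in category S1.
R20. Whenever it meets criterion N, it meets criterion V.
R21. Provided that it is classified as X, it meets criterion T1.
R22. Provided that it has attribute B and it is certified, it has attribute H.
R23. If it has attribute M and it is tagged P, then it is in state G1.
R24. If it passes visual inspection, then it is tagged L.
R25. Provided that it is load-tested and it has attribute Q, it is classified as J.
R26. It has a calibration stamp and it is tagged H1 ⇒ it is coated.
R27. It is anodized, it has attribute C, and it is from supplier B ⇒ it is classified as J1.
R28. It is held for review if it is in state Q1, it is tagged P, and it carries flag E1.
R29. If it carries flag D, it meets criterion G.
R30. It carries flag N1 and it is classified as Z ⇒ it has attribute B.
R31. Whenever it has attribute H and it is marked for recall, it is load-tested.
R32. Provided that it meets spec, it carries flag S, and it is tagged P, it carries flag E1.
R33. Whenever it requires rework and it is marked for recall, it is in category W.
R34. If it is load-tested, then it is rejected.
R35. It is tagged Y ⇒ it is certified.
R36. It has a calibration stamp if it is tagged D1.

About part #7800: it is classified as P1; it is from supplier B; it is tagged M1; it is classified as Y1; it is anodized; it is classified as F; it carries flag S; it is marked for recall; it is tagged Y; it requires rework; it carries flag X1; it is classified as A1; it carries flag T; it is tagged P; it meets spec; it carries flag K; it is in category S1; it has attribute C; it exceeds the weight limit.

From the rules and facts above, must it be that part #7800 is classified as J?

By R3 (it is classified as P1, it is from supplier B): it meets criterion V.
By R11 (it is classified as Y1, it carries flag S): it passes visual inspection.
By R18 (it exceeds the weight limit, it is in category S1): it is tagged D1.
By R19 (it carries flag K, it is tagged Y, it is in category S1): it is tagged Z1.
By R24 (it passes visual inspection): it is tagged L.
By R27 (it is anodized, it has attribute C, it is from supplier B): it is classified as J1.
By R32 (it meets spec, it carries flag S, it is tagged P): it carries flag E1.
By R33 (it requires rework, it is marked for recall): it is in category W.
By R35 (it is tagged Y): it is certified.
By R36 (it is tagged D1): it has a calibration stamp.
By R8 (it is in category W, it is tagged P, it meets criterion V): it has attribute M.
By R12 (it is classified as J1): it is classified as X.
By R14 (it is tagged Z1, it carries flag S): it is tagged H1.
By R17 (it is tagged L): it is classified as Z.
By R21 (it is classified as X): it meets criterion T1.
By R23 (it has attribute M, it is tagged P): it is in state G1.
By R26 (it has a calibration stamp, it is tagged H1): it is coated.
By R7 (it meets criterion T1, it meets spec, it is in state G1): it is in state Q1.
By R16 (it is coated): it carries flag N1.
By R28 (it is in state Q1, it is tagged P, it carries flag E1): it is held for review.
By R30 (it carries flag N1, it is classified as Z): it has attribute B.
By R9 (it is held for review, it is tagged P): it has attribute Q.
By R22 (it has attribute B, it is certified): it has attribute H.
By R31 (it has attribute H, it is marked for recall): it is load-tested.
By R25 (it is load-tested, it has attribute Q): it is classified as J.

Yes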